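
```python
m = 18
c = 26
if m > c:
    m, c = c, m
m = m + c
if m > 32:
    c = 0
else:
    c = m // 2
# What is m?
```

Answer: 44

Derivation:
Trace (tracking m):
m = 18  # -> m = 18
c = 26  # -> c = 26
if m > c:  # condition is False
m = m + c  # -> m = 44
if m > 32:  # condition is True
    c = 0  # -> c = 0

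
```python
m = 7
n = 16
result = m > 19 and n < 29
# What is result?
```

Answer: False

Derivation:
Trace (tracking result):
m = 7  # -> m = 7
n = 16  # -> n = 16
result = m > 19 and n < 29  # -> result = False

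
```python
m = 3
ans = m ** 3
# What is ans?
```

Answer: 27

Derivation:
Trace (tracking ans):
m = 3  # -> m = 3
ans = m ** 3  # -> ans = 27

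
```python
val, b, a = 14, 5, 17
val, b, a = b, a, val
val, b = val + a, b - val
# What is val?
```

Answer: 19

Derivation:
Trace (tracking val):
val, b, a = (14, 5, 17)  # -> val = 14, b = 5, a = 17
val, b, a = (b, a, val)  # -> val = 5, b = 17, a = 14
val, b = (val + a, b - val)  # -> val = 19, b = 12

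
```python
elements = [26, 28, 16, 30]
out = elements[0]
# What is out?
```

Answer: 26

Derivation:
Trace (tracking out):
elements = [26, 28, 16, 30]  # -> elements = [26, 28, 16, 30]
out = elements[0]  # -> out = 26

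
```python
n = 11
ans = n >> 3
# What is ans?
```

Trace (tracking ans):
n = 11  # -> n = 11
ans = n >> 3  # -> ans = 1

Answer: 1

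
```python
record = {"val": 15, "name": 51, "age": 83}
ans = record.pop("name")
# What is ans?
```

Answer: 51

Derivation:
Trace (tracking ans):
record = {'val': 15, 'name': 51, 'age': 83}  # -> record = {'val': 15, 'name': 51, 'age': 83}
ans = record.pop('name')  # -> ans = 51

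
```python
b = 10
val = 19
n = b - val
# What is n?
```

Answer: -9

Derivation:
Trace (tracking n):
b = 10  # -> b = 10
val = 19  # -> val = 19
n = b - val  # -> n = -9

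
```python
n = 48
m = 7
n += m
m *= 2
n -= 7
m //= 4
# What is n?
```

Trace (tracking n):
n = 48  # -> n = 48
m = 7  # -> m = 7
n += m  # -> n = 55
m *= 2  # -> m = 14
n -= 7  # -> n = 48
m //= 4  # -> m = 3

Answer: 48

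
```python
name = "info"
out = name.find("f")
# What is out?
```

Answer: 2

Derivation:
Trace (tracking out):
name = 'info'  # -> name = 'info'
out = name.find('f')  # -> out = 2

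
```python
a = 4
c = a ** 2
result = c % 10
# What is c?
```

Answer: 16

Derivation:
Trace (tracking c):
a = 4  # -> a = 4
c = a ** 2  # -> c = 16
result = c % 10  # -> result = 6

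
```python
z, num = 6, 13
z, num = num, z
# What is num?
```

Answer: 6

Derivation:
Trace (tracking num):
z, num = (6, 13)  # -> z = 6, num = 13
z, num = (num, z)  # -> z = 13, num = 6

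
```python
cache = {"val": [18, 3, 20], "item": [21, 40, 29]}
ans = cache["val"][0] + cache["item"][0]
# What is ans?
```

Trace (tracking ans):
cache = {'val': [18, 3, 20], 'item': [21, 40, 29]}  # -> cache = {'val': [18, 3, 20], 'item': [21, 40, 29]}
ans = cache['val'][0] + cache['item'][0]  # -> ans = 39

Answer: 39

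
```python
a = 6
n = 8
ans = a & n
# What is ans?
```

Answer: 0

Derivation:
Trace (tracking ans):
a = 6  # -> a = 6
n = 8  # -> n = 8
ans = a & n  # -> ans = 0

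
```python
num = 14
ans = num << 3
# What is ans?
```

Answer: 112

Derivation:
Trace (tracking ans):
num = 14  # -> num = 14
ans = num << 3  # -> ans = 112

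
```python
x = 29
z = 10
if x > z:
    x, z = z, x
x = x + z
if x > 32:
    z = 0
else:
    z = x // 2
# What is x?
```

Trace (tracking x):
x = 29  # -> x = 29
z = 10  # -> z = 10
if x > z:  # condition is True
    x, z = (z, x)  # -> x = 10, z = 29
x = x + z  # -> x = 39
if x > 32:  # condition is True
    z = 0  # -> z = 0

Answer: 39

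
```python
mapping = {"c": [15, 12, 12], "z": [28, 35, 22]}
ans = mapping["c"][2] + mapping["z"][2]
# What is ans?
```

Answer: 34

Derivation:
Trace (tracking ans):
mapping = {'c': [15, 12, 12], 'z': [28, 35, 22]}  # -> mapping = {'c': [15, 12, 12], 'z': [28, 35, 22]}
ans = mapping['c'][2] + mapping['z'][2]  # -> ans = 34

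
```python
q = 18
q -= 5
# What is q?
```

Answer: 13

Derivation:
Trace (tracking q):
q = 18  # -> q = 18
q -= 5  # -> q = 13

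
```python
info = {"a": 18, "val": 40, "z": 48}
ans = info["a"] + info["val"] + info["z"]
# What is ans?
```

Trace (tracking ans):
info = {'a': 18, 'val': 40, 'z': 48}  # -> info = {'a': 18, 'val': 40, 'z': 48}
ans = info['a'] + info['val'] + info['z']  # -> ans = 106

Answer: 106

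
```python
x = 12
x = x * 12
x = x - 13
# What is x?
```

Trace (tracking x):
x = 12  # -> x = 12
x = x * 12  # -> x = 144
x = x - 13  # -> x = 131

Answer: 131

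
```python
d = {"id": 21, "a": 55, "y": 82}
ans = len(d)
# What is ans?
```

Trace (tracking ans):
d = {'id': 21, 'a': 55, 'y': 82}  # -> d = {'id': 21, 'a': 55, 'y': 82}
ans = len(d)  # -> ans = 3

Answer: 3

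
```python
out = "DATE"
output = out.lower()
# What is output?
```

Trace (tracking output):
out = 'DATE'  # -> out = 'DATE'
output = out.lower()  # -> output = 'date'

Answer: 'date'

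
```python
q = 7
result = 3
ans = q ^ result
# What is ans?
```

Answer: 4

Derivation:
Trace (tracking ans):
q = 7  # -> q = 7
result = 3  # -> result = 3
ans = q ^ result  # -> ans = 4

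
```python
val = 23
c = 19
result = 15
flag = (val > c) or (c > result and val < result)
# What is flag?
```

Answer: True

Derivation:
Trace (tracking flag):
val = 23  # -> val = 23
c = 19  # -> c = 19
result = 15  # -> result = 15
flag = val > c or (c > result and val < result)  # -> flag = True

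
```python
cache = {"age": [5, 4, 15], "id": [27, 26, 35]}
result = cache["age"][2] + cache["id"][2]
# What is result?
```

Trace (tracking result):
cache = {'age': [5, 4, 15], 'id': [27, 26, 35]}  # -> cache = {'age': [5, 4, 15], 'id': [27, 26, 35]}
result = cache['age'][2] + cache['id'][2]  # -> result = 50

Answer: 50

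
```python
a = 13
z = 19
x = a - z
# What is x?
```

Answer: -6

Derivation:
Trace (tracking x):
a = 13  # -> a = 13
z = 19  # -> z = 19
x = a - z  # -> x = -6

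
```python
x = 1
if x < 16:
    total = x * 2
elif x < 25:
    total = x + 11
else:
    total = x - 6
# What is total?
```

Answer: 2

Derivation:
Trace (tracking total):
x = 1  # -> x = 1
if x < 16:  # condition is True
    total = x * 2  # -> total = 2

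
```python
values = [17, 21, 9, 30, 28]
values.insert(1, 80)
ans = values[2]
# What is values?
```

Answer: [17, 80, 21, 9, 30, 28]

Derivation:
Trace (tracking values):
values = [17, 21, 9, 30, 28]  # -> values = [17, 21, 9, 30, 28]
values.insert(1, 80)  # -> values = [17, 80, 21, 9, 30, 28]
ans = values[2]  # -> ans = 21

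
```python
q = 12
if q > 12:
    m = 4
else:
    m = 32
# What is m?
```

Answer: 32

Derivation:
Trace (tracking m):
q = 12  # -> q = 12
if q > 12:  # condition is False
else:
    m = 32  # -> m = 32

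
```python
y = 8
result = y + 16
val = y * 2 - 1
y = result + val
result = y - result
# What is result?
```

Answer: 15

Derivation:
Trace (tracking result):
y = 8  # -> y = 8
result = y + 16  # -> result = 24
val = y * 2 - 1  # -> val = 15
y = result + val  # -> y = 39
result = y - result  # -> result = 15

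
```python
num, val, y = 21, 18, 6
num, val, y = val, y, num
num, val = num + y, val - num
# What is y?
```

Trace (tracking y):
num, val, y = (21, 18, 6)  # -> num = 21, val = 18, y = 6
num, val, y = (val, y, num)  # -> num = 18, val = 6, y = 21
num, val = (num + y, val - num)  # -> num = 39, val = -12

Answer: 21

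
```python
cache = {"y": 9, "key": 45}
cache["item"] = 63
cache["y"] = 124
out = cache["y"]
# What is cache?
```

Answer: {'y': 124, 'key': 45, 'item': 63}

Derivation:
Trace (tracking cache):
cache = {'y': 9, 'key': 45}  # -> cache = {'y': 9, 'key': 45}
cache['item'] = 63  # -> cache = {'y': 9, 'key': 45, 'item': 63}
cache['y'] = 124  # -> cache = {'y': 124, 'key': 45, 'item': 63}
out = cache['y']  # -> out = 124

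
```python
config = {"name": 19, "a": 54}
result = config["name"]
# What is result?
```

Answer: 19

Derivation:
Trace (tracking result):
config = {'name': 19, 'a': 54}  # -> config = {'name': 19, 'a': 54}
result = config['name']  # -> result = 19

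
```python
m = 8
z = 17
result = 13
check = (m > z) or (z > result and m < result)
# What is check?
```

Answer: True

Derivation:
Trace (tracking check):
m = 8  # -> m = 8
z = 17  # -> z = 17
result = 13  # -> result = 13
check = m > z or (z > result and m < result)  # -> check = True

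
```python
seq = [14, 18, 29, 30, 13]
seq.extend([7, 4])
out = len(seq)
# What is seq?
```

Answer: [14, 18, 29, 30, 13, 7, 4]

Derivation:
Trace (tracking seq):
seq = [14, 18, 29, 30, 13]  # -> seq = [14, 18, 29, 30, 13]
seq.extend([7, 4])  # -> seq = [14, 18, 29, 30, 13, 7, 4]
out = len(seq)  # -> out = 7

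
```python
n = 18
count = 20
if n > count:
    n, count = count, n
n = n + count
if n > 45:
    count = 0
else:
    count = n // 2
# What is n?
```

Trace (tracking n):
n = 18  # -> n = 18
count = 20  # -> count = 20
if n > count:  # condition is False
n = n + count  # -> n = 38
if n > 45:  # condition is False
else:
    count = n // 2  # -> count = 19

Answer: 38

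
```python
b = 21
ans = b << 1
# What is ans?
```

Trace (tracking ans):
b = 21  # -> b = 21
ans = b << 1  # -> ans = 42

Answer: 42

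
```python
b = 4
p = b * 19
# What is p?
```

Trace (tracking p):
b = 4  # -> b = 4
p = b * 19  # -> p = 76

Answer: 76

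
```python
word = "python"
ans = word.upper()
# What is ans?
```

Answer: 'PYTHON'

Derivation:
Trace (tracking ans):
word = 'python'  # -> word = 'python'
ans = word.upper()  # -> ans = 'PYTHON'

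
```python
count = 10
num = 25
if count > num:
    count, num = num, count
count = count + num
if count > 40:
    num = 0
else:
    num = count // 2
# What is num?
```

Trace (tracking num):
count = 10  # -> count = 10
num = 25  # -> num = 25
if count > num:  # condition is False
count = count + num  # -> count = 35
if count > 40:  # condition is False
else:
    num = count // 2  # -> num = 17

Answer: 17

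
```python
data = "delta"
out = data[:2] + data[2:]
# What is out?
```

Trace (tracking out):
data = 'delta'  # -> data = 'delta'
out = data[:2] + data[2:]  # -> out = 'delta'

Answer: 'delta'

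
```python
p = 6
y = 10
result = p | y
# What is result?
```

Trace (tracking result):
p = 6  # -> p = 6
y = 10  # -> y = 10
result = p | y  # -> result = 14

Answer: 14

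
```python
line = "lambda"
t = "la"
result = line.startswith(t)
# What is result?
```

Answer: True

Derivation:
Trace (tracking result):
line = 'lambda'  # -> line = 'lambda'
t = 'la'  # -> t = 'la'
result = line.startswith(t)  # -> result = True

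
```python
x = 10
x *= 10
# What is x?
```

Answer: 100

Derivation:
Trace (tracking x):
x = 10  # -> x = 10
x *= 10  # -> x = 100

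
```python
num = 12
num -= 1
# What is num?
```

Trace (tracking num):
num = 12  # -> num = 12
num -= 1  # -> num = 11

Answer: 11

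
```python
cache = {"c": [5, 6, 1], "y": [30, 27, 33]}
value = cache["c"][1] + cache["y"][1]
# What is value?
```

Trace (tracking value):
cache = {'c': [5, 6, 1], 'y': [30, 27, 33]}  # -> cache = {'c': [5, 6, 1], 'y': [30, 27, 33]}
value = cache['c'][1] + cache['y'][1]  # -> value = 33

Answer: 33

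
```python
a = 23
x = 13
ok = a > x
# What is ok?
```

Answer: True

Derivation:
Trace (tracking ok):
a = 23  # -> a = 23
x = 13  # -> x = 13
ok = a > x  # -> ok = True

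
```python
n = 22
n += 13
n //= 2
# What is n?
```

Answer: 17

Derivation:
Trace (tracking n):
n = 22  # -> n = 22
n += 13  # -> n = 35
n //= 2  # -> n = 17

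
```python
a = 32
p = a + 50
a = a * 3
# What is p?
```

Trace (tracking p):
a = 32  # -> a = 32
p = a + 50  # -> p = 82
a = a * 3  # -> a = 96

Answer: 82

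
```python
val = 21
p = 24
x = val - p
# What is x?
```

Trace (tracking x):
val = 21  # -> val = 21
p = 24  # -> p = 24
x = val - p  # -> x = -3

Answer: -3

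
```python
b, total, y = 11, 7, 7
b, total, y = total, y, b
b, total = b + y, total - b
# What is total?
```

Answer: 0

Derivation:
Trace (tracking total):
b, total, y = (11, 7, 7)  # -> b = 11, total = 7, y = 7
b, total, y = (total, y, b)  # -> b = 7, total = 7, y = 11
b, total = (b + y, total - b)  # -> b = 18, total = 0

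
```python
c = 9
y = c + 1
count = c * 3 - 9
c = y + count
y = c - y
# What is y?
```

Trace (tracking y):
c = 9  # -> c = 9
y = c + 1  # -> y = 10
count = c * 3 - 9  # -> count = 18
c = y + count  # -> c = 28
y = c - y  # -> y = 18

Answer: 18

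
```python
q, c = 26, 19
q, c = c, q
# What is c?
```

Trace (tracking c):
q, c = (26, 19)  # -> q = 26, c = 19
q, c = (c, q)  # -> q = 19, c = 26

Answer: 26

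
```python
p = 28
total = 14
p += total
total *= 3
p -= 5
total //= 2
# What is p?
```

Trace (tracking p):
p = 28  # -> p = 28
total = 14  # -> total = 14
p += total  # -> p = 42
total *= 3  # -> total = 42
p -= 5  # -> p = 37
total //= 2  # -> total = 21

Answer: 37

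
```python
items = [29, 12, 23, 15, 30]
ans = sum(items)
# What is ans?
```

Trace (tracking ans):
items = [29, 12, 23, 15, 30]  # -> items = [29, 12, 23, 15, 30]
ans = sum(items)  # -> ans = 109

Answer: 109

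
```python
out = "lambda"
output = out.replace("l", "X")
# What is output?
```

Answer: 'Xambda'

Derivation:
Trace (tracking output):
out = 'lambda'  # -> out = 'lambda'
output = out.replace('l', 'X')  # -> output = 'Xambda'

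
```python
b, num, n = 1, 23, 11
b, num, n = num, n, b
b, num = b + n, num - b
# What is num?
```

Answer: -12

Derivation:
Trace (tracking num):
b, num, n = (1, 23, 11)  # -> b = 1, num = 23, n = 11
b, num, n = (num, n, b)  # -> b = 23, num = 11, n = 1
b, num = (b + n, num - b)  # -> b = 24, num = -12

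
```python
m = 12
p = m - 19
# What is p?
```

Answer: -7

Derivation:
Trace (tracking p):
m = 12  # -> m = 12
p = m - 19  # -> p = -7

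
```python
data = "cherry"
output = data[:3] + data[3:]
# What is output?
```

Answer: 'cherry'

Derivation:
Trace (tracking output):
data = 'cherry'  # -> data = 'cherry'
output = data[:3] + data[3:]  # -> output = 'cherry'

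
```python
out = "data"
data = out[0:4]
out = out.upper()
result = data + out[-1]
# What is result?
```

Trace (tracking result):
out = 'data'  # -> out = 'data'
data = out[0:4]  # -> data = 'data'
out = out.upper()  # -> out = 'DATA'
result = data + out[-1]  # -> result = 'dataA'

Answer: 'dataA'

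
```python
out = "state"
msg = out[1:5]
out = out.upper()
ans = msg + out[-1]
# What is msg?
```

Answer: 'tate'

Derivation:
Trace (tracking msg):
out = 'state'  # -> out = 'state'
msg = out[1:5]  # -> msg = 'tate'
out = out.upper()  # -> out = 'STATE'
ans = msg + out[-1]  # -> ans = 'tateE'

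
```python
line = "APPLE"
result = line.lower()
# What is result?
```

Trace (tracking result):
line = 'APPLE'  # -> line = 'APPLE'
result = line.lower()  # -> result = 'apple'

Answer: 'apple'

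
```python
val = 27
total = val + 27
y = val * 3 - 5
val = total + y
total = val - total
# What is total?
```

Answer: 76

Derivation:
Trace (tracking total):
val = 27  # -> val = 27
total = val + 27  # -> total = 54
y = val * 3 - 5  # -> y = 76
val = total + y  # -> val = 130
total = val - total  # -> total = 76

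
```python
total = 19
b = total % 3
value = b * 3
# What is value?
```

Answer: 3

Derivation:
Trace (tracking value):
total = 19  # -> total = 19
b = total % 3  # -> b = 1
value = b * 3  # -> value = 3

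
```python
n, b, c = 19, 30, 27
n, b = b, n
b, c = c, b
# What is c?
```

Answer: 19

Derivation:
Trace (tracking c):
n, b, c = (19, 30, 27)  # -> n = 19, b = 30, c = 27
n, b = (b, n)  # -> n = 30, b = 19
b, c = (c, b)  # -> b = 27, c = 19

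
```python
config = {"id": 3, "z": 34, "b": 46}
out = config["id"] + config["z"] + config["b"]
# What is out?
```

Trace (tracking out):
config = {'id': 3, 'z': 34, 'b': 46}  # -> config = {'id': 3, 'z': 34, 'b': 46}
out = config['id'] + config['z'] + config['b']  # -> out = 83

Answer: 83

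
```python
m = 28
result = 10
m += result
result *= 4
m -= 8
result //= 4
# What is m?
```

Answer: 30

Derivation:
Trace (tracking m):
m = 28  # -> m = 28
result = 10  # -> result = 10
m += result  # -> m = 38
result *= 4  # -> result = 40
m -= 8  # -> m = 30
result //= 4  # -> result = 10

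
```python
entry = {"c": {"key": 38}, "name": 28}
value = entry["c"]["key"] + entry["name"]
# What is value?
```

Trace (tracking value):
entry = {'c': {'key': 38}, 'name': 28}  # -> entry = {'c': {'key': 38}, 'name': 28}
value = entry['c']['key'] + entry['name']  # -> value = 66

Answer: 66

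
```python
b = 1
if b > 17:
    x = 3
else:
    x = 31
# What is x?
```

Trace (tracking x):
b = 1  # -> b = 1
if b > 17:  # condition is False
else:
    x = 31  # -> x = 31

Answer: 31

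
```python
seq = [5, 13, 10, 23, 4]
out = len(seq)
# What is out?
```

Answer: 5

Derivation:
Trace (tracking out):
seq = [5, 13, 10, 23, 4]  # -> seq = [5, 13, 10, 23, 4]
out = len(seq)  # -> out = 5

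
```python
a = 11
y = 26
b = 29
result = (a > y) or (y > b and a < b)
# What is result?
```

Answer: False

Derivation:
Trace (tracking result):
a = 11  # -> a = 11
y = 26  # -> y = 26
b = 29  # -> b = 29
result = a > y or (y > b and a < b)  # -> result = False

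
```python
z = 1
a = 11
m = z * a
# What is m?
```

Answer: 11

Derivation:
Trace (tracking m):
z = 1  # -> z = 1
a = 11  # -> a = 11
m = z * a  # -> m = 11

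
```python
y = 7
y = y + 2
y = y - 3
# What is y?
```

Answer: 6

Derivation:
Trace (tracking y):
y = 7  # -> y = 7
y = y + 2  # -> y = 9
y = y - 3  # -> y = 6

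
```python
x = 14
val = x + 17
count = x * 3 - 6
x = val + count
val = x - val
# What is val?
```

Answer: 36

Derivation:
Trace (tracking val):
x = 14  # -> x = 14
val = x + 17  # -> val = 31
count = x * 3 - 6  # -> count = 36
x = val + count  # -> x = 67
val = x - val  # -> val = 36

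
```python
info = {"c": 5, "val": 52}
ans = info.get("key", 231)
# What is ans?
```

Answer: 231

Derivation:
Trace (tracking ans):
info = {'c': 5, 'val': 52}  # -> info = {'c': 5, 'val': 52}
ans = info.get('key', 231)  # -> ans = 231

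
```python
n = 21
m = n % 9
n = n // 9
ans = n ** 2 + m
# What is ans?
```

Answer: 7

Derivation:
Trace (tracking ans):
n = 21  # -> n = 21
m = n % 9  # -> m = 3
n = n // 9  # -> n = 2
ans = n ** 2 + m  # -> ans = 7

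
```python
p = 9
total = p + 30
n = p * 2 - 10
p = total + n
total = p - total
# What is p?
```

Answer: 47

Derivation:
Trace (tracking p):
p = 9  # -> p = 9
total = p + 30  # -> total = 39
n = p * 2 - 10  # -> n = 8
p = total + n  # -> p = 47
total = p - total  # -> total = 8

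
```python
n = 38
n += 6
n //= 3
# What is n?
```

Answer: 14

Derivation:
Trace (tracking n):
n = 38  # -> n = 38
n += 6  # -> n = 44
n //= 3  # -> n = 14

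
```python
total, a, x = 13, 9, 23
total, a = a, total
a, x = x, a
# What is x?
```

Trace (tracking x):
total, a, x = (13, 9, 23)  # -> total = 13, a = 9, x = 23
total, a = (a, total)  # -> total = 9, a = 13
a, x = (x, a)  # -> a = 23, x = 13

Answer: 13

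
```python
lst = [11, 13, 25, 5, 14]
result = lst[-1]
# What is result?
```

Answer: 14

Derivation:
Trace (tracking result):
lst = [11, 13, 25, 5, 14]  # -> lst = [11, 13, 25, 5, 14]
result = lst[-1]  # -> result = 14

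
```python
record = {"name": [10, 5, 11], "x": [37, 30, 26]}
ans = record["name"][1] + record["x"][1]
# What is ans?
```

Answer: 35

Derivation:
Trace (tracking ans):
record = {'name': [10, 5, 11], 'x': [37, 30, 26]}  # -> record = {'name': [10, 5, 11], 'x': [37, 30, 26]}
ans = record['name'][1] + record['x'][1]  # -> ans = 35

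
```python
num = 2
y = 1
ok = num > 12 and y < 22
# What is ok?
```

Answer: False

Derivation:
Trace (tracking ok):
num = 2  # -> num = 2
y = 1  # -> y = 1
ok = num > 12 and y < 22  # -> ok = False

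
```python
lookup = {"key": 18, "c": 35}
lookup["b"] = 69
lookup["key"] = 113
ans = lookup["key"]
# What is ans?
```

Trace (tracking ans):
lookup = {'key': 18, 'c': 35}  # -> lookup = {'key': 18, 'c': 35}
lookup['b'] = 69  # -> lookup = {'key': 18, 'c': 35, 'b': 69}
lookup['key'] = 113  # -> lookup = {'key': 113, 'c': 35, 'b': 69}
ans = lookup['key']  # -> ans = 113

Answer: 113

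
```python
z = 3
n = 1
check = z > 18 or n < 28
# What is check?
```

Trace (tracking check):
z = 3  # -> z = 3
n = 1  # -> n = 1
check = z > 18 or n < 28  # -> check = True

Answer: True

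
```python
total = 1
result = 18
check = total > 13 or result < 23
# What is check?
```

Answer: True

Derivation:
Trace (tracking check):
total = 1  # -> total = 1
result = 18  # -> result = 18
check = total > 13 or result < 23  # -> check = True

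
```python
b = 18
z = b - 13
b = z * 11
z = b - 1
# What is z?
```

Trace (tracking z):
b = 18  # -> b = 18
z = b - 13  # -> z = 5
b = z * 11  # -> b = 55
z = b - 1  # -> z = 54

Answer: 54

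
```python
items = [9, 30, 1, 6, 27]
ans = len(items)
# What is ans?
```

Trace (tracking ans):
items = [9, 30, 1, 6, 27]  # -> items = [9, 30, 1, 6, 27]
ans = len(items)  # -> ans = 5

Answer: 5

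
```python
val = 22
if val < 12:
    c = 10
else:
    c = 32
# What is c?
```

Answer: 32

Derivation:
Trace (tracking c):
val = 22  # -> val = 22
if val < 12:  # condition is False
else:
    c = 32  # -> c = 32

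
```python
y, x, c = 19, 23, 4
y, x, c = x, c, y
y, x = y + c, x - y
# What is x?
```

Answer: -19

Derivation:
Trace (tracking x):
y, x, c = (19, 23, 4)  # -> y = 19, x = 23, c = 4
y, x, c = (x, c, y)  # -> y = 23, x = 4, c = 19
y, x = (y + c, x - y)  # -> y = 42, x = -19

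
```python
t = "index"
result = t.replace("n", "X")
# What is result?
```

Answer: 'iXdex'

Derivation:
Trace (tracking result):
t = 'index'  # -> t = 'index'
result = t.replace('n', 'X')  # -> result = 'iXdex'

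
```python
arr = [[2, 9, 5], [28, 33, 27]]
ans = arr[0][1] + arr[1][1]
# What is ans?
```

Trace (tracking ans):
arr = [[2, 9, 5], [28, 33, 27]]  # -> arr = [[2, 9, 5], [28, 33, 27]]
ans = arr[0][1] + arr[1][1]  # -> ans = 42

Answer: 42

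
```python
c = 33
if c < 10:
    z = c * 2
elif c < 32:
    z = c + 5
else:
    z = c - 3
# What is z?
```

Answer: 30

Derivation:
Trace (tracking z):
c = 33  # -> c = 33
if c < 10:  # condition is False
elif c < 32:  # condition is False
else:
    z = c - 3  # -> z = 30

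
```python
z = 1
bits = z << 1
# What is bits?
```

Trace (tracking bits):
z = 1  # -> z = 1
bits = z << 1  # -> bits = 2

Answer: 2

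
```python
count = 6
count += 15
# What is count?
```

Answer: 21

Derivation:
Trace (tracking count):
count = 6  # -> count = 6
count += 15  # -> count = 21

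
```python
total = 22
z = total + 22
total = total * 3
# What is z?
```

Trace (tracking z):
total = 22  # -> total = 22
z = total + 22  # -> z = 44
total = total * 3  # -> total = 66

Answer: 44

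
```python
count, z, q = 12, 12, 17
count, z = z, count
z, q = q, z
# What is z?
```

Trace (tracking z):
count, z, q = (12, 12, 17)  # -> count = 12, z = 12, q = 17
count, z = (z, count)  # -> count = 12, z = 12
z, q = (q, z)  # -> z = 17, q = 12

Answer: 17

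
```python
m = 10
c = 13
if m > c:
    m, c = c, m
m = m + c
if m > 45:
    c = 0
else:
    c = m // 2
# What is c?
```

Answer: 11

Derivation:
Trace (tracking c):
m = 10  # -> m = 10
c = 13  # -> c = 13
if m > c:  # condition is False
m = m + c  # -> m = 23
if m > 45:  # condition is False
else:
    c = m // 2  # -> c = 11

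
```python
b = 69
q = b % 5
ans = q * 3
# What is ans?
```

Answer: 12

Derivation:
Trace (tracking ans):
b = 69  # -> b = 69
q = b % 5  # -> q = 4
ans = q * 3  # -> ans = 12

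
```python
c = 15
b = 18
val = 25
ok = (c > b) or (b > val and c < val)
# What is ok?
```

Answer: False

Derivation:
Trace (tracking ok):
c = 15  # -> c = 15
b = 18  # -> b = 18
val = 25  # -> val = 25
ok = c > b or (b > val and c < val)  # -> ok = False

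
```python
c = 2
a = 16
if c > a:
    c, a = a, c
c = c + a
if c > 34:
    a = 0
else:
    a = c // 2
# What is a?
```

Answer: 9

Derivation:
Trace (tracking a):
c = 2  # -> c = 2
a = 16  # -> a = 16
if c > a:  # condition is False
c = c + a  # -> c = 18
if c > 34:  # condition is False
else:
    a = c // 2  # -> a = 9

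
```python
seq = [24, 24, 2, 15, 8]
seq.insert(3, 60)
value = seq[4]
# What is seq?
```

Answer: [24, 24, 2, 60, 15, 8]

Derivation:
Trace (tracking seq):
seq = [24, 24, 2, 15, 8]  # -> seq = [24, 24, 2, 15, 8]
seq.insert(3, 60)  # -> seq = [24, 24, 2, 60, 15, 8]
value = seq[4]  # -> value = 15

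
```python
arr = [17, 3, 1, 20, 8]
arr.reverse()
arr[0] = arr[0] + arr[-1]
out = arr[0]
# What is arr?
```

Answer: [25, 20, 1, 3, 17]

Derivation:
Trace (tracking arr):
arr = [17, 3, 1, 20, 8]  # -> arr = [17, 3, 1, 20, 8]
arr.reverse()  # -> arr = [8, 20, 1, 3, 17]
arr[0] = arr[0] + arr[-1]  # -> arr = [25, 20, 1, 3, 17]
out = arr[0]  # -> out = 25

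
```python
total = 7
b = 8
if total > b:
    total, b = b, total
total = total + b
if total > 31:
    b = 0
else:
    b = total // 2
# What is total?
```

Trace (tracking total):
total = 7  # -> total = 7
b = 8  # -> b = 8
if total > b:  # condition is False
total = total + b  # -> total = 15
if total > 31:  # condition is False
else:
    b = total // 2  # -> b = 7

Answer: 15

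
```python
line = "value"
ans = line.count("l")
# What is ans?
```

Trace (tracking ans):
line = 'value'  # -> line = 'value'
ans = line.count('l')  # -> ans = 1

Answer: 1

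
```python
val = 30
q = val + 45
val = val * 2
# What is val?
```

Answer: 60

Derivation:
Trace (tracking val):
val = 30  # -> val = 30
q = val + 45  # -> q = 75
val = val * 2  # -> val = 60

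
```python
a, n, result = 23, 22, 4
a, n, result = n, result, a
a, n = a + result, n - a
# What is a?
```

Answer: 45

Derivation:
Trace (tracking a):
a, n, result = (23, 22, 4)  # -> a = 23, n = 22, result = 4
a, n, result = (n, result, a)  # -> a = 22, n = 4, result = 23
a, n = (a + result, n - a)  # -> a = 45, n = -18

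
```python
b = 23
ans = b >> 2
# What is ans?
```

Answer: 5

Derivation:
Trace (tracking ans):
b = 23  # -> b = 23
ans = b >> 2  # -> ans = 5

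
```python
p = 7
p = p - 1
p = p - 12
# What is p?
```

Answer: -6

Derivation:
Trace (tracking p):
p = 7  # -> p = 7
p = p - 1  # -> p = 6
p = p - 12  # -> p = -6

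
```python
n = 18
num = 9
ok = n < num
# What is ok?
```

Trace (tracking ok):
n = 18  # -> n = 18
num = 9  # -> num = 9
ok = n < num  # -> ok = False

Answer: False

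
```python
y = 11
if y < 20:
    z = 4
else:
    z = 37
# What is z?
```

Answer: 4

Derivation:
Trace (tracking z):
y = 11  # -> y = 11
if y < 20:  # condition is True
    z = 4  # -> z = 4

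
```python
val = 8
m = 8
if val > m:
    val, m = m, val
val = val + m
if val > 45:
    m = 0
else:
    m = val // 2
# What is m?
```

Trace (tracking m):
val = 8  # -> val = 8
m = 8  # -> m = 8
if val > m:  # condition is False
val = val + m  # -> val = 16
if val > 45:  # condition is False
else:
    m = val // 2  # -> m = 8

Answer: 8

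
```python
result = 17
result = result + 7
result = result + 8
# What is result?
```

Answer: 32

Derivation:
Trace (tracking result):
result = 17  # -> result = 17
result = result + 7  # -> result = 24
result = result + 8  # -> result = 32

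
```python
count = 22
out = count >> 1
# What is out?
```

Trace (tracking out):
count = 22  # -> count = 22
out = count >> 1  # -> out = 11

Answer: 11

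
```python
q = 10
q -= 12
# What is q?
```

Answer: -2

Derivation:
Trace (tracking q):
q = 10  # -> q = 10
q -= 12  # -> q = -2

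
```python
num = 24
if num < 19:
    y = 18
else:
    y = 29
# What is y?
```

Trace (tracking y):
num = 24  # -> num = 24
if num < 19:  # condition is False
else:
    y = 29  # -> y = 29

Answer: 29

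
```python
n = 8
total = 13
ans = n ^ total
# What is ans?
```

Answer: 5

Derivation:
Trace (tracking ans):
n = 8  # -> n = 8
total = 13  # -> total = 13
ans = n ^ total  # -> ans = 5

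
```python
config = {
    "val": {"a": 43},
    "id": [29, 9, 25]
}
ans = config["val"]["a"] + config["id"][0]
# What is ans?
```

Answer: 72

Derivation:
Trace (tracking ans):
config = {'val': {'a': 43}, 'id': [29, 9, 25]}  # -> config = {'val': {'a': 43}, 'id': [29, 9, 25]}
ans = config['val']['a'] + config['id'][0]  # -> ans = 72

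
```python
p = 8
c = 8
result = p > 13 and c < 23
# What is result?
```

Answer: False

Derivation:
Trace (tracking result):
p = 8  # -> p = 8
c = 8  # -> c = 8
result = p > 13 and c < 23  # -> result = False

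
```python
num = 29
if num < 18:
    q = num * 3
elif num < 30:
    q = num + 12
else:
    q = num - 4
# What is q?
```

Trace (tracking q):
num = 29  # -> num = 29
if num < 18:  # condition is False
elif num < 30:  # condition is True
    q = num + 12  # -> q = 41

Answer: 41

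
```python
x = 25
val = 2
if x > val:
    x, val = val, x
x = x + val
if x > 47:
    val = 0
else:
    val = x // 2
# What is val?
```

Answer: 13

Derivation:
Trace (tracking val):
x = 25  # -> x = 25
val = 2  # -> val = 2
if x > val:  # condition is True
    x, val = (val, x)  # -> x = 2, val = 25
x = x + val  # -> x = 27
if x > 47:  # condition is False
else:
    val = x // 2  # -> val = 13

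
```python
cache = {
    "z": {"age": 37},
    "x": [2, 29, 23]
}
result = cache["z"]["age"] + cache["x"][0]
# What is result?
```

Answer: 39

Derivation:
Trace (tracking result):
cache = {'z': {'age': 37}, 'x': [2, 29, 23]}  # -> cache = {'z': {'age': 37}, 'x': [2, 29, 23]}
result = cache['z']['age'] + cache['x'][0]  # -> result = 39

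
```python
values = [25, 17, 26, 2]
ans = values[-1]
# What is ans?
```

Answer: 2

Derivation:
Trace (tracking ans):
values = [25, 17, 26, 2]  # -> values = [25, 17, 26, 2]
ans = values[-1]  # -> ans = 2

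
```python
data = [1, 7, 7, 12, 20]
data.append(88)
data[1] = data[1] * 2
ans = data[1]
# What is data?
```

Trace (tracking data):
data = [1, 7, 7, 12, 20]  # -> data = [1, 7, 7, 12, 20]
data.append(88)  # -> data = [1, 7, 7, 12, 20, 88]
data[1] = data[1] * 2  # -> data = [1, 14, 7, 12, 20, 88]
ans = data[1]  # -> ans = 14

Answer: [1, 14, 7, 12, 20, 88]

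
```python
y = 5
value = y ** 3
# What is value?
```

Trace (tracking value):
y = 5  # -> y = 5
value = y ** 3  # -> value = 125

Answer: 125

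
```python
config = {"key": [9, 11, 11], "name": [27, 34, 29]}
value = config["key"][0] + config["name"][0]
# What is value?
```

Answer: 36

Derivation:
Trace (tracking value):
config = {'key': [9, 11, 11], 'name': [27, 34, 29]}  # -> config = {'key': [9, 11, 11], 'name': [27, 34, 29]}
value = config['key'][0] + config['name'][0]  # -> value = 36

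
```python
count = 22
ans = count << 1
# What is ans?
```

Answer: 44

Derivation:
Trace (tracking ans):
count = 22  # -> count = 22
ans = count << 1  # -> ans = 44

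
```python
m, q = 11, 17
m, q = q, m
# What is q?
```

Trace (tracking q):
m, q = (11, 17)  # -> m = 11, q = 17
m, q = (q, m)  # -> m = 17, q = 11

Answer: 11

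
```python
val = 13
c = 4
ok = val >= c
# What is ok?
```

Trace (tracking ok):
val = 13  # -> val = 13
c = 4  # -> c = 4
ok = val >= c  # -> ok = True

Answer: True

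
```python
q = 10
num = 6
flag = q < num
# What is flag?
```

Answer: False

Derivation:
Trace (tracking flag):
q = 10  # -> q = 10
num = 6  # -> num = 6
flag = q < num  # -> flag = False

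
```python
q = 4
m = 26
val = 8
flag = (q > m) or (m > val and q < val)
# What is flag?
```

Answer: True

Derivation:
Trace (tracking flag):
q = 4  # -> q = 4
m = 26  # -> m = 26
val = 8  # -> val = 8
flag = q > m or (m > val and q < val)  # -> flag = True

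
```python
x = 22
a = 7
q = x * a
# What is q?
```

Trace (tracking q):
x = 22  # -> x = 22
a = 7  # -> a = 7
q = x * a  # -> q = 154

Answer: 154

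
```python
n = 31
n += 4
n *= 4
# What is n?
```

Answer: 140

Derivation:
Trace (tracking n):
n = 31  # -> n = 31
n += 4  # -> n = 35
n *= 4  # -> n = 140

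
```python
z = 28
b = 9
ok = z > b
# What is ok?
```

Answer: True

Derivation:
Trace (tracking ok):
z = 28  # -> z = 28
b = 9  # -> b = 9
ok = z > b  # -> ok = True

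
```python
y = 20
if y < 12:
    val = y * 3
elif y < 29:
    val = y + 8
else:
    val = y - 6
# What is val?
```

Answer: 28

Derivation:
Trace (tracking val):
y = 20  # -> y = 20
if y < 12:  # condition is False
elif y < 29:  # condition is True
    val = y + 8  # -> val = 28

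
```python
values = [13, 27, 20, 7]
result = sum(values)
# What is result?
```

Trace (tracking result):
values = [13, 27, 20, 7]  # -> values = [13, 27, 20, 7]
result = sum(values)  # -> result = 67

Answer: 67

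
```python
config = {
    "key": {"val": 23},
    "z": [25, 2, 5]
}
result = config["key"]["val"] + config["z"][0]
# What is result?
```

Answer: 48

Derivation:
Trace (tracking result):
config = {'key': {'val': 23}, 'z': [25, 2, 5]}  # -> config = {'key': {'val': 23}, 'z': [25, 2, 5]}
result = config['key']['val'] + config['z'][0]  # -> result = 48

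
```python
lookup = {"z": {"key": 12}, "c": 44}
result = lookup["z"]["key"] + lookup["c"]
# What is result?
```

Answer: 56

Derivation:
Trace (tracking result):
lookup = {'z': {'key': 12}, 'c': 44}  # -> lookup = {'z': {'key': 12}, 'c': 44}
result = lookup['z']['key'] + lookup['c']  # -> result = 56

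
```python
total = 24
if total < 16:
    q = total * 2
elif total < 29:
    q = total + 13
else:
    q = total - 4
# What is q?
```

Answer: 37

Derivation:
Trace (tracking q):
total = 24  # -> total = 24
if total < 16:  # condition is False
elif total < 29:  # condition is True
    q = total + 13  # -> q = 37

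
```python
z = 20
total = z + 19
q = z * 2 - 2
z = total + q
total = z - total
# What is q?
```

Answer: 38

Derivation:
Trace (tracking q):
z = 20  # -> z = 20
total = z + 19  # -> total = 39
q = z * 2 - 2  # -> q = 38
z = total + q  # -> z = 77
total = z - total  # -> total = 38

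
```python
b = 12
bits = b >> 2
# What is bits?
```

Answer: 3

Derivation:
Trace (tracking bits):
b = 12  # -> b = 12
bits = b >> 2  # -> bits = 3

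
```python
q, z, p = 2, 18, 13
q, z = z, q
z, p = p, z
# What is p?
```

Answer: 2

Derivation:
Trace (tracking p):
q, z, p = (2, 18, 13)  # -> q = 2, z = 18, p = 13
q, z = (z, q)  # -> q = 18, z = 2
z, p = (p, z)  # -> z = 13, p = 2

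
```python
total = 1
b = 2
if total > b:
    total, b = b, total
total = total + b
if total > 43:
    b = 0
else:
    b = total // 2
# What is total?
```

Answer: 3

Derivation:
Trace (tracking total):
total = 1  # -> total = 1
b = 2  # -> b = 2
if total > b:  # condition is False
total = total + b  # -> total = 3
if total > 43:  # condition is False
else:
    b = total // 2  # -> b = 1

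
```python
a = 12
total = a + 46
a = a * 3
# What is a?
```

Trace (tracking a):
a = 12  # -> a = 12
total = a + 46  # -> total = 58
a = a * 3  # -> a = 36

Answer: 36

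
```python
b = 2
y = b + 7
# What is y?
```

Trace (tracking y):
b = 2  # -> b = 2
y = b + 7  # -> y = 9

Answer: 9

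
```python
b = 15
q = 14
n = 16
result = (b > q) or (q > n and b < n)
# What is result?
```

Answer: True

Derivation:
Trace (tracking result):
b = 15  # -> b = 15
q = 14  # -> q = 14
n = 16  # -> n = 16
result = b > q or (q > n and b < n)  # -> result = True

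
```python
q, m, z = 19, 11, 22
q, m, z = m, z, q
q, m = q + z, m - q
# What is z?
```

Trace (tracking z):
q, m, z = (19, 11, 22)  # -> q = 19, m = 11, z = 22
q, m, z = (m, z, q)  # -> q = 11, m = 22, z = 19
q, m = (q + z, m - q)  # -> q = 30, m = 11

Answer: 19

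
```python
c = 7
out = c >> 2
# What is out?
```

Trace (tracking out):
c = 7  # -> c = 7
out = c >> 2  # -> out = 1

Answer: 1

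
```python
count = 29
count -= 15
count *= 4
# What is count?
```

Trace (tracking count):
count = 29  # -> count = 29
count -= 15  # -> count = 14
count *= 4  # -> count = 56

Answer: 56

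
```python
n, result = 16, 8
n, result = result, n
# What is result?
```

Trace (tracking result):
n, result = (16, 8)  # -> n = 16, result = 8
n, result = (result, n)  # -> n = 8, result = 16

Answer: 16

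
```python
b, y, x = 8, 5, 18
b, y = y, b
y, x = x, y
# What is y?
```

Trace (tracking y):
b, y, x = (8, 5, 18)  # -> b = 8, y = 5, x = 18
b, y = (y, b)  # -> b = 5, y = 8
y, x = (x, y)  # -> y = 18, x = 8

Answer: 18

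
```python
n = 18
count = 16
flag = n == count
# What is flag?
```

Answer: False

Derivation:
Trace (tracking flag):
n = 18  # -> n = 18
count = 16  # -> count = 16
flag = n == count  # -> flag = False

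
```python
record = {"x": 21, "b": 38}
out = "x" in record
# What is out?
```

Trace (tracking out):
record = {'x': 21, 'b': 38}  # -> record = {'x': 21, 'b': 38}
out = 'x' in record  # -> out = True

Answer: True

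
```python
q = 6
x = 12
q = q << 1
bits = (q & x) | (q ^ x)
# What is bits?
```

Trace (tracking bits):
q = 6  # -> q = 6
x = 12  # -> x = 12
q = q << 1  # -> q = 12
bits = q & x | q ^ x  # -> bits = 12

Answer: 12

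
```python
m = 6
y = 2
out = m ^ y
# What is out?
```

Answer: 4

Derivation:
Trace (tracking out):
m = 6  # -> m = 6
y = 2  # -> y = 2
out = m ^ y  # -> out = 4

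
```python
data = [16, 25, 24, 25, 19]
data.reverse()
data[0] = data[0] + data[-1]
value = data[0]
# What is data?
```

Trace (tracking data):
data = [16, 25, 24, 25, 19]  # -> data = [16, 25, 24, 25, 19]
data.reverse()  # -> data = [19, 25, 24, 25, 16]
data[0] = data[0] + data[-1]  # -> data = [35, 25, 24, 25, 16]
value = data[0]  # -> value = 35

Answer: [35, 25, 24, 25, 16]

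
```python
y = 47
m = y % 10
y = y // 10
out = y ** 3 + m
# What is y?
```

Trace (tracking y):
y = 47  # -> y = 47
m = y % 10  # -> m = 7
y = y // 10  # -> y = 4
out = y ** 3 + m  # -> out = 71

Answer: 4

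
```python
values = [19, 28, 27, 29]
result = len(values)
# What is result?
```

Trace (tracking result):
values = [19, 28, 27, 29]  # -> values = [19, 28, 27, 29]
result = len(values)  # -> result = 4

Answer: 4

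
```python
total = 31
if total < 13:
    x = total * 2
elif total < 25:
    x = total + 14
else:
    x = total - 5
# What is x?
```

Answer: 26

Derivation:
Trace (tracking x):
total = 31  # -> total = 31
if total < 13:  # condition is False
elif total < 25:  # condition is False
else:
    x = total - 5  # -> x = 26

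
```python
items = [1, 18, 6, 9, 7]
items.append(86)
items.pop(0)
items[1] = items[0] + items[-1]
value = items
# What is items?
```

Answer: [18, 104, 9, 7, 86]

Derivation:
Trace (tracking items):
items = [1, 18, 6, 9, 7]  # -> items = [1, 18, 6, 9, 7]
items.append(86)  # -> items = [1, 18, 6, 9, 7, 86]
items.pop(0)  # -> items = [18, 6, 9, 7, 86]
items[1] = items[0] + items[-1]  # -> items = [18, 104, 9, 7, 86]
value = items  # -> value = [18, 104, 9, 7, 86]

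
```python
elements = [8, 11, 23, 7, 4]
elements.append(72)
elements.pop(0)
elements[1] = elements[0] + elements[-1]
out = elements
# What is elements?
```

Trace (tracking elements):
elements = [8, 11, 23, 7, 4]  # -> elements = [8, 11, 23, 7, 4]
elements.append(72)  # -> elements = [8, 11, 23, 7, 4, 72]
elements.pop(0)  # -> elements = [11, 23, 7, 4, 72]
elements[1] = elements[0] + elements[-1]  # -> elements = [11, 83, 7, 4, 72]
out = elements  # -> out = [11, 83, 7, 4, 72]

Answer: [11, 83, 7, 4, 72]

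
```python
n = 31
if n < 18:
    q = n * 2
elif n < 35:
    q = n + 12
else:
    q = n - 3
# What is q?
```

Answer: 43

Derivation:
Trace (tracking q):
n = 31  # -> n = 31
if n < 18:  # condition is False
elif n < 35:  # condition is True
    q = n + 12  # -> q = 43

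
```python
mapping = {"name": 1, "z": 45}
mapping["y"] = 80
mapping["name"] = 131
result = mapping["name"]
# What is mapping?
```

Answer: {'name': 131, 'z': 45, 'y': 80}

Derivation:
Trace (tracking mapping):
mapping = {'name': 1, 'z': 45}  # -> mapping = {'name': 1, 'z': 45}
mapping['y'] = 80  # -> mapping = {'name': 1, 'z': 45, 'y': 80}
mapping['name'] = 131  # -> mapping = {'name': 131, 'z': 45, 'y': 80}
result = mapping['name']  # -> result = 131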